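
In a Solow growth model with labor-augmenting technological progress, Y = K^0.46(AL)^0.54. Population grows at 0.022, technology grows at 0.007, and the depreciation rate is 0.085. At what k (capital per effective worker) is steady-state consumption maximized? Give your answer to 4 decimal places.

k_gold ≈ 13.2419

Break-even investment rate: n + g + δ = 0.022 + 0.007 + 0.085 = 0.114.
At the golden rule the marginal product of capital equals n+g+δ: 0.46·k^(0.46−1) = 0.114. Solving, k_gold = (0.46/0.114)^(1/0.54) ≈ 13.2419.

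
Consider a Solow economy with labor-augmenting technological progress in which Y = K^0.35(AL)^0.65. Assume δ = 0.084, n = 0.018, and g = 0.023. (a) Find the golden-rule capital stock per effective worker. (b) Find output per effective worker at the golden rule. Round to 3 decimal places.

n + g + δ = 0.018 + 0.023 + 0.084 = 0.125.
At the golden rule the marginal product of capital equals n+g+δ: 0.35·k^(0.35−1) = 0.125. Solving, k_gold = (0.35/0.125)^(1/0.65) ≈ 4.8746.
y_gold = 4.8746^0.35 ≈ 1.7409.

(a) k_gold ≈ 4.875; (b) y_gold ≈ 1.741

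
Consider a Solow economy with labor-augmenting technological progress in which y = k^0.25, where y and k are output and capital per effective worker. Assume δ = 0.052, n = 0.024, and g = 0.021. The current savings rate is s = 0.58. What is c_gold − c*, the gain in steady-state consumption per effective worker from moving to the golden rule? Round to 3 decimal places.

The effective depreciation rate is n + g + δ = 0.024 + 0.021 + 0.052 = 0.097.
Current steady state (s = 0.58): k* = (0.58/0.097)^(1/0.75) ≈ 10.8528, y* = 10.8528^0.25 ≈ 1.8150, c* = (1−0.58)·1.8150 ≈ 0.7623.
Setting f'(k) = n+g+δ gives 0.25·k^(0.25−1) = 0.097, hence k_gold = (0.25/0.097)^(1/0.75) ≈ 3.5337.
y_gold = 3.5337^0.25 ≈ 1.3711, c_gold = y_gold − 0.097·k_gold ≈ 1.0283.
Gain: Δc = 1.0283 − 0.7623 ≈ 0.2660.

Δc ≈ 0.266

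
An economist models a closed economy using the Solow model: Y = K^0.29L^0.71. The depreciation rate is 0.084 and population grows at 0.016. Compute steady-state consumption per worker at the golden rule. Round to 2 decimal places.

c_gold ≈ 1.10

Break-even investment rate: n + δ = 0.016 + 0.084 = 0.1.
Maximizing c = f(k) − (n+δ)·k gives f'(k) = n+δ, i.e. 0.29·k^(0.29−1) = 0.1, so k_gold = (0.29/0.1)^(1/0.71) ≈ 4.4799.
y_gold = 4.4799^0.29 ≈ 1.5448.
c_gold = y_gold − (n+δ)·k_gold = 1.5448 − 0.1·4.4799 ≈ 1.0968.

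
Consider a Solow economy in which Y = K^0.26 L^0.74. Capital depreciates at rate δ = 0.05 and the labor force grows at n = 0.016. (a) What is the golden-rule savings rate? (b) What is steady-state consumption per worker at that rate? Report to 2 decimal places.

(a) s_gold = 0.26; (b) c_gold ≈ 1.20

Break-even investment rate: n + δ = 0.016 + 0.05 = 0.066.
For Cobb-Douglas, s_gold equals capital's share: s_gold = 0.26.
Golden rule sets MPK = n+δ: 0.26·k^(0.26−1) = 0.066, so k_gold = (0.26/0.066)^(1/0.74) ≈ 6.3773.
y_gold = 6.3773^0.26 ≈ 1.6188; c_gold = (1−0.26)·y_gold ≈ 1.1979.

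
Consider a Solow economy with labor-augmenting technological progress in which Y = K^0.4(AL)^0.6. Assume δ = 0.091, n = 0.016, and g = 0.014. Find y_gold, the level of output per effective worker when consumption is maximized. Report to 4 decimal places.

Capital per effective worker breaks even when investment replaces (n + g + δ)·k; here n + g + δ = 0.121.
Maximizing c = f(k) − (n+g+δ)·k gives f'(k) = n+g+δ, i.e. 0.4·k^(0.4−1) = 0.121, so k_gold = (0.4/0.121)^(1/0.6) ≈ 7.3360.
Output: y_gold = k_gold^0.4 = 7.3360^0.4 ≈ 2.2191.

y_gold ≈ 2.2191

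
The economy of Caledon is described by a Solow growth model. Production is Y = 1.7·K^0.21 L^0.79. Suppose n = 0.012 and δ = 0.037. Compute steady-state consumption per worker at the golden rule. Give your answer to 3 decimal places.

c_gold ≈ 2.277

The effective depreciation rate is n + δ = 0.012 + 0.037 = 0.049.
Setting f'(k) = n+δ gives 0.21·1.7·k^(0.21−1) = 0.049, hence k_gold = (0.21·1.7/0.049)^(1/0.79) ≈ 12.3520.
y_gold = 1.7·12.3520^0.21 ≈ 2.8821.
c_gold = y_gold − (n+δ)·k_gold = 2.8821 − 0.049·12.3520 ≈ 2.2769.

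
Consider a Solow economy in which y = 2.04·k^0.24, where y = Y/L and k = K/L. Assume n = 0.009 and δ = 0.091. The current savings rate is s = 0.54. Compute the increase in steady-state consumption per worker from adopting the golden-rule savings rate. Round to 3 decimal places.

Capital per worker breaks even when investment replaces (n + δ)·k; here n + δ = 0.1.
Current steady state (s = 0.54): k* = (0.54·2.04/0.1)^(1/0.76) ≈ 23.5009, y* = 2.04·23.5009^0.24 ≈ 4.3520, c* = (1−0.54)·4.3520 ≈ 2.0019.
Setting f'(k) = n+δ gives 0.24·2.04·k^(0.24−1) = 0.1, hence k_gold = (0.24·2.04/0.1)^(1/0.76) ≈ 8.0851.
y_gold = 2.04·8.0851^0.24 ≈ 3.3688, c_gold = y_gold − 0.1·k_gold ≈ 2.5603.
Gain: Δc = 2.5603 − 2.0019 ≈ 0.5584.

Δc ≈ 0.558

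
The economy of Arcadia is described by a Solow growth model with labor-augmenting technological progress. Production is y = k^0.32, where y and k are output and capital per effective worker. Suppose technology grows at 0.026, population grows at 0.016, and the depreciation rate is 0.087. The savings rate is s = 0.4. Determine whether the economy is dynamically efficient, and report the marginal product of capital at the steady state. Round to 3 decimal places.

Break-even investment rate: n + g + δ = 0.016 + 0.026 + 0.087 = 0.129.
Steady-state k*: s·k^0.32 = 0.129·k gives k* = (0.4/0.129)^(1/0.68) ≈ 5.2814.
MPK = 0.32·5.2814^(-0.68) ≈ 0.1032.
MPK < n+g+δ = 0.129, so the economy is dynamically inefficient (over-saving).

dynamically inefficient; MPK ≈ 0.103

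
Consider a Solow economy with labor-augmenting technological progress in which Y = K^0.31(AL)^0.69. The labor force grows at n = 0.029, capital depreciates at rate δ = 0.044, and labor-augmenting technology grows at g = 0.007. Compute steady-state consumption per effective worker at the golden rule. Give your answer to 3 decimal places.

c_gold ≈ 1.268

The effective depreciation rate is n + g + δ = 0.029 + 0.007 + 0.044 = 0.08.
Golden rule sets MPK = n+g+δ: 0.31·k^(0.31−1) = 0.08, so k_gold = (0.31/0.08)^(1/0.69) ≈ 7.1214.
y_gold = 7.1214^0.31 ≈ 1.8378.
c_gold = y_gold − (n+g+δ)·k_gold = 1.8378 − 0.08·7.1214 ≈ 1.2681.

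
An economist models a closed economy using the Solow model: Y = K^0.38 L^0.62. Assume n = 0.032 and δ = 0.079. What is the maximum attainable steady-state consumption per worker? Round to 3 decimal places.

The effective depreciation rate is n + δ = 0.032 + 0.079 = 0.111.
Golden rule sets MPK = n+δ: 0.38·k^(0.38−1) = 0.111, so k_gold = (0.38/0.111)^(1/0.62) ≈ 7.2784.
y_gold = 7.2784^0.38 ≈ 2.1260.
c_gold = y_gold − (n+δ)·k_gold = 2.1260 − 0.111·7.2784 ≈ 1.3181.

c_gold ≈ 1.318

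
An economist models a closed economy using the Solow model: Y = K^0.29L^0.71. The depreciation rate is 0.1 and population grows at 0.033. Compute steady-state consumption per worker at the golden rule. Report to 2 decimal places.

Break-even investment rate: n + δ = 0.033 + 0.1 = 0.133.
Setting f'(k) = n+δ gives 0.29·k^(0.29−1) = 0.133, hence k_gold = (0.29/0.133)^(1/0.71) ≈ 2.9980.
y_gold = 2.9980^0.29 ≈ 1.3749.
c_gold = y_gold − (n+δ)·k_gold = 1.3749 − 0.133·2.9980 ≈ 0.9762.

c_gold ≈ 0.98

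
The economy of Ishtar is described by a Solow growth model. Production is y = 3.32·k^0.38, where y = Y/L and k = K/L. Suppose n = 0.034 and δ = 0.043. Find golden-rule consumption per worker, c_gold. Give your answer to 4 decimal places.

n + δ = 0.034 + 0.043 = 0.077.
Golden rule sets MPK = n+δ: 0.38·3.32·k^(0.38−1) = 0.077, so k_gold = (0.38·3.32/0.077)^(1/0.62) ≈ 90.9410.
y_gold = 3.32·90.9410^0.38 ≈ 18.4275.
c_gold = y_gold − (n+δ)·k_gold = 18.4275 − 0.077·90.9410 ≈ 11.4251.

c_gold ≈ 11.4251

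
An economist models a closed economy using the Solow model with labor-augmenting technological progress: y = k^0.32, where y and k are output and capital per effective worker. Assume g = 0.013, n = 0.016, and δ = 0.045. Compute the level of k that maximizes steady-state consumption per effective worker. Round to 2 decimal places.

Capital per effective worker breaks even when investment replaces (n + g + δ)·k; here n + g + δ = 0.074.
At the golden rule the marginal product of capital equals n+g+δ: 0.32·k^(0.32−1) = 0.074. Solving, k_gold = (0.32/0.074)^(1/0.68) ≈ 8.6134.

k_gold ≈ 8.61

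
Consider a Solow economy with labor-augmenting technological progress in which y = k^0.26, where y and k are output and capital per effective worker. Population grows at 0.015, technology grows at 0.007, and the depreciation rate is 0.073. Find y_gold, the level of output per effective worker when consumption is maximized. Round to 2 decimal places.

y_gold ≈ 1.42

n + g + δ = 0.015 + 0.007 + 0.073 = 0.095.
Golden rule sets MPK = n+g+δ: 0.26·k^(0.26−1) = 0.095, so k_gold = (0.26/0.095)^(1/0.74) ≈ 3.8983.
Output: y_gold = k_gold^0.26 = 3.8983^0.26 ≈ 1.4244.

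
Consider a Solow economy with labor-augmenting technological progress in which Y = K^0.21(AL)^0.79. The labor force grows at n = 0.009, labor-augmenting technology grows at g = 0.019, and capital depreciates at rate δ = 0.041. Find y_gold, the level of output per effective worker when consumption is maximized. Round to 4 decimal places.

Break-even investment rate: n + g + δ = 0.009 + 0.019 + 0.041 = 0.069.
Maximizing c = f(k) − (n+g+δ)·k gives f'(k) = n+g+δ, i.e. 0.21·k^(0.21−1) = 0.069, so k_gold = (0.21/0.069)^(1/0.79) ≈ 4.0913.
Output: y_gold = k_gold^0.21 = 4.0913^0.21 ≈ 1.3443.

y_gold ≈ 1.3443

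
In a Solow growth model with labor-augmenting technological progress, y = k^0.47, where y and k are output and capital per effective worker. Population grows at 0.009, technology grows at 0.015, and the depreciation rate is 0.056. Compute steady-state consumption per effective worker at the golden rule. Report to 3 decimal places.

c_gold ≈ 2.548

Break-even investment rate: n + g + δ = 0.009 + 0.015 + 0.056 = 0.08.
Setting f'(k) = n+g+δ gives 0.47·k^(0.47−1) = 0.08, hence k_gold = (0.47/0.08)^(1/0.53) ≈ 28.2461.
y_gold = 28.2461^0.47 ≈ 4.8078.
c_gold = y_gold − (n+g+δ)·k_gold = 4.8078 − 0.08·28.2461 ≈ 2.5482.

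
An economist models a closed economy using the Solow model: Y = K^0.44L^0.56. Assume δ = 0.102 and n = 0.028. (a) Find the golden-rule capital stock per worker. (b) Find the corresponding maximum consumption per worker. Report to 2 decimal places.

Capital per worker breaks even when investment replaces (n + δ)·k; here n + δ = 0.13.
Setting f'(k) = n+δ gives 0.44·k^(0.44−1) = 0.13, hence k_gold = (0.44/0.13)^(1/0.56) ≈ 8.8217.
y_gold = 8.8217^0.44 ≈ 2.6064; c_gold = y_gold − 0.13·k_gold ≈ 1.4596.

(a) k_gold ≈ 8.82; (b) c_gold ≈ 1.46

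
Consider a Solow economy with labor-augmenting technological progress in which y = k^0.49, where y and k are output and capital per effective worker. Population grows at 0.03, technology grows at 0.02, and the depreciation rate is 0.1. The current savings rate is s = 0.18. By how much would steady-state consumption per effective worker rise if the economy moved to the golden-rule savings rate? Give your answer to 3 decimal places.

Δc ≈ 0.613

n + g + δ = 0.03 + 0.02 + 0.1 = 0.15.
Current steady state (s = 0.18): k* = (0.18/0.15)^(1/0.51) ≈ 1.4297, y* = 1.4297^0.49 ≈ 1.1915, c* = (1−0.18)·1.1915 ≈ 0.9770.
At the golden rule the marginal product of capital equals n+g+δ: 0.49·k^(0.49−1) = 0.15. Solving, k_gold = (0.49/0.15)^(1/0.51) ≈ 10.1871.
y_gold = 10.1871^0.49 ≈ 3.1185, c_gold = y_gold − 0.15·k_gold ≈ 1.5904.
Gain: Δc = 1.5904 − 0.9770 ≈ 0.6134.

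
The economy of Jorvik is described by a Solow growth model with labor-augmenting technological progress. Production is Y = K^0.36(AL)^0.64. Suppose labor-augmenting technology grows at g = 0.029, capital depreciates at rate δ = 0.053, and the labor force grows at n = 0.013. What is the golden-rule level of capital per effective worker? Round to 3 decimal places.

k_gold ≈ 8.017

The effective depreciation rate is n + g + δ = 0.013 + 0.029 + 0.053 = 0.095.
At the golden rule the marginal product of capital equals n+g+δ: 0.36·k^(0.36−1) = 0.095. Solving, k_gold = (0.36/0.095)^(1/0.64) ≈ 8.0173.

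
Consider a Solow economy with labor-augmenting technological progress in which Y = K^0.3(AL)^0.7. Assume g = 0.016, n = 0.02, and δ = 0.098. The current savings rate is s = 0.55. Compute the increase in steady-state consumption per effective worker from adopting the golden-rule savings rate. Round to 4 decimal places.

Break-even investment rate: n + g + δ = 0.02 + 0.016 + 0.098 = 0.134.
Current steady state (s = 0.55): k* = (0.55/0.134)^(1/0.7) ≈ 7.5177, y* = 7.5177^0.3 ≈ 1.8316, c* = (1−0.55)·1.8316 ≈ 0.8242.
At the golden rule the marginal product of capital equals n+g+δ: 0.3·k^(0.3−1) = 0.134. Solving, k_gold = (0.3/0.134)^(1/0.7) ≈ 3.1624.
y_gold = 3.1624^0.3 ≈ 1.4126, c_gold = y_gold − 0.134·k_gold ≈ 0.9888.
Gain: Δc = 0.9888 − 0.8242 ≈ 0.1646.

Δc ≈ 0.1646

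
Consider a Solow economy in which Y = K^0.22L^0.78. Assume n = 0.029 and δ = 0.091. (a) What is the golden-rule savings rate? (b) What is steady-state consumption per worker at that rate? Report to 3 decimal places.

(a) s_gold = 0.220; (b) c_gold ≈ 0.925

Break-even investment rate: n + δ = 0.029 + 0.091 = 0.12.
For Cobb-Douglas, s_gold equals capital's share: s_gold = 0.22.
Setting f'(k) = n+δ gives 0.22·k^(0.22−1) = 0.12, hence k_gold = (0.22/0.12)^(1/0.78) ≈ 2.1751.
y_gold = 2.1751^0.22 ≈ 1.1864; c_gold = (1−0.22)·y_gold ≈ 0.9254.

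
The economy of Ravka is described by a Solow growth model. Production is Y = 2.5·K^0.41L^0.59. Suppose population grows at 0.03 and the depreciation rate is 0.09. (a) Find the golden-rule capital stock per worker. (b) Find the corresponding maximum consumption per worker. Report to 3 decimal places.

n + δ = 0.03 + 0.09 = 0.12.
Maximizing c = f(k) − (n+δ)·k gives f'(k) = n+δ, i.e. 0.41·2.5·k^(0.41−1) = 0.12, so k_gold = (0.41·2.5/0.12)^(1/0.59) ≈ 37.9215.
y_gold = 2.5·37.9215^0.41 ≈ 11.0990; c_gold = y_gold − 0.12·k_gold ≈ 6.5484.

(a) k_gold ≈ 37.922; (b) c_gold ≈ 6.548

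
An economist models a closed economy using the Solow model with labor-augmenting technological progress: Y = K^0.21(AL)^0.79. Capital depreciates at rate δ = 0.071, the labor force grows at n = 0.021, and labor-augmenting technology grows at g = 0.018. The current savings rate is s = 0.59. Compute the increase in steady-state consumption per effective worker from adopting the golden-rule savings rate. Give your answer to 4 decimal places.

n + g + δ = 0.021 + 0.018 + 0.071 = 0.11.
Current steady state (s = 0.59): k* = (0.59/0.11)^(1/0.79) ≈ 8.3824, y* = 8.3824^0.21 ≈ 1.5628, c* = (1−0.59)·1.5628 ≈ 0.6408.
At the golden rule the marginal product of capital equals n+g+δ: 0.21·k^(0.21−1) = 0.11. Solving, k_gold = (0.21/0.11)^(1/0.79) ≈ 2.2671.
y_gold = 2.2671^0.21 ≈ 1.1875, c_gold = y_gold − 0.11·k_gold ≈ 0.9382.
Gain: Δc = 0.9382 − 0.6408 ≈ 0.2974.

Δc ≈ 0.2974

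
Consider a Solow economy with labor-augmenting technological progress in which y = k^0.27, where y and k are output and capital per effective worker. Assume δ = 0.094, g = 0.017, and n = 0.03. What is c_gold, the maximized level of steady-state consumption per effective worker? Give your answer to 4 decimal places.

c_gold ≈ 0.9283

The effective depreciation rate is n + g + δ = 0.03 + 0.017 + 0.094 = 0.141.
Golden rule sets MPK = n+g+δ: 0.27·k^(0.27−1) = 0.141, so k_gold = (0.27/0.141)^(1/0.73) ≈ 2.4350.
y_gold = 2.4350^0.27 ≈ 1.2716.
c_gold = y_gold − (n+g+δ)·k_gold = 1.2716 − 0.141·2.4350 ≈ 0.9283.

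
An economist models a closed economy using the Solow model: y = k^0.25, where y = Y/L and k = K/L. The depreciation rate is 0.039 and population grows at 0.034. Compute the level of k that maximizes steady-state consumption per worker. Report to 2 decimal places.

k_gold ≈ 5.16

The effective depreciation rate is n + δ = 0.034 + 0.039 = 0.073.
Maximizing c = f(k) − (n+δ)·k gives f'(k) = n+δ, i.e. 0.25·k^(0.25−1) = 0.073, so k_gold = (0.25/0.073)^(1/0.75) ≈ 5.1621.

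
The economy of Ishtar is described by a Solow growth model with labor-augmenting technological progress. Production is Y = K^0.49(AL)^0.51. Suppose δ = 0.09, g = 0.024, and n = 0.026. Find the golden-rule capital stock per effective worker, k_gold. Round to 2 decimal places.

The effective depreciation rate is n + g + δ = 0.026 + 0.024 + 0.09 = 0.14.
Setting f'(k) = n+g+δ gives 0.49·k^(0.49−1) = 0.14, hence k_gold = (0.49/0.14)^(1/0.51) ≈ 11.6627.

k_gold ≈ 11.66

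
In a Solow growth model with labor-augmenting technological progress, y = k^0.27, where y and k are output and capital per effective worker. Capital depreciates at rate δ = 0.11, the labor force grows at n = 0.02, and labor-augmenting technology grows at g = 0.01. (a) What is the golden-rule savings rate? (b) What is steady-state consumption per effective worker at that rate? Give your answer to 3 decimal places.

Break-even investment rate: n + g + δ = 0.02 + 0.01 + 0.11 = 0.14.
For Cobb-Douglas, s_gold equals capital's share: s_gold = 0.27.
Setting f'(k) = n+g+δ gives 0.27·k^(0.27−1) = 0.14, hence k_gold = (0.27/0.14)^(1/0.73) ≈ 2.4589.
y_gold = 2.4589^0.27 ≈ 1.2750; c_gold = (1−0.27)·y_gold ≈ 0.9307.

(a) s_gold = 0.270; (b) c_gold ≈ 0.931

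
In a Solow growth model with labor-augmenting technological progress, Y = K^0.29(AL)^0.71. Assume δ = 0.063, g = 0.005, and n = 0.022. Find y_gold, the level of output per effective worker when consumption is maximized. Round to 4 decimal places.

y_gold ≈ 1.6127

Break-even investment rate: n + g + δ = 0.022 + 0.005 + 0.063 = 0.09.
Maximizing c = f(k) − (n+g+δ)·k gives f'(k) = n+g+δ, i.e. 0.29·k^(0.29−1) = 0.09, so k_gold = (0.29/0.09)^(1/0.71) ≈ 5.1965.
Output: y_gold = k_gold^0.29 = 5.1965^0.29 ≈ 1.6127.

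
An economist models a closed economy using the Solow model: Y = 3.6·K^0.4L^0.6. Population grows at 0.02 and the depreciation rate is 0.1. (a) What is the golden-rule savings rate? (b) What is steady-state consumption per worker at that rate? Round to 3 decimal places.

n + δ = 0.02 + 0.1 = 0.12.
For Cobb-Douglas, s_gold equals capital's share: s_gold = 0.4.
Maximizing c = f(k) − (n+δ)·k gives f'(k) = n+δ, i.e. 0.4·3.6·k^(0.4−1) = 0.12, so k_gold = (0.4·3.6/0.12)^(1/0.6) ≈ 62.8978.
y_gold = 3.6·62.8978^0.4 ≈ 18.8693; c_gold = (1−0.4)·y_gold ≈ 11.3216.

(a) s_gold = 0.400; (b) c_gold ≈ 11.322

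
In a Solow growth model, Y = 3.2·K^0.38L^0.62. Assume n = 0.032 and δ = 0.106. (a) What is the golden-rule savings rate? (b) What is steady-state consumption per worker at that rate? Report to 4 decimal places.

Break-even investment rate: n + δ = 0.032 + 0.106 = 0.138.
For Cobb-Douglas, s_gold equals capital's share: s_gold = 0.38.
Maximizing c = f(k) − (n+δ)·k gives f'(k) = n+δ, i.e. 0.38·3.2·k^(0.38−1) = 0.138, so k_gold = (0.38·3.2/0.138)^(1/0.62) ≈ 33.4412.
y_gold = 3.2·33.4412^0.38 ≈ 12.1444; c_gold = (1−0.38)·y_gold ≈ 7.5295.

(a) s_gold = 0.3800; (b) c_gold ≈ 7.5295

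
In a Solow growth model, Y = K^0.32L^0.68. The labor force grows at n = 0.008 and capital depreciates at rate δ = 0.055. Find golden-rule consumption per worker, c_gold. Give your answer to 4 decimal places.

c_gold ≈ 1.4610

Capital per worker breaks even when investment replaces (n + δ)·k; here n + δ = 0.063.
Maximizing c = f(k) − (n+δ)·k gives f'(k) = n+δ, i.e. 0.32·k^(0.32−1) = 0.063, so k_gold = (0.32/0.063)^(1/0.68) ≈ 10.9133.
y_gold = 10.9133^0.32 ≈ 2.1486.
c_gold = y_gold − (n+δ)·k_gold = 2.1486 − 0.063·10.9133 ≈ 1.4610.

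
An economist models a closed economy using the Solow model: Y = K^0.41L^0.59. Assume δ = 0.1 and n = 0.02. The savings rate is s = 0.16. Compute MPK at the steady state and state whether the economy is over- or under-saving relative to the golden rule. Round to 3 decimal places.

Capital per worker breaks even when investment replaces (n + δ)·k; here n + δ = 0.12.
Steady-state k*: s·k^0.41 = 0.12·k gives k* = (0.16/0.12)^(1/0.59) ≈ 1.6284.
MPK = 0.41·1.6284^(-0.59) ≈ 0.3075.
MPK > n+δ = 0.12, so the economy is dynamically efficient (under-saving).

under-saving; MPK ≈ 0.307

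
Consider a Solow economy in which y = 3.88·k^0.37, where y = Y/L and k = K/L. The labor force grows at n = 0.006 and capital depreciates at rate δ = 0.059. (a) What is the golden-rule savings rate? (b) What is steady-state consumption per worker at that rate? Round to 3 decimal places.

(a) s_gold = 0.370; (b) c_gold ≈ 15.051

Break-even investment rate: n + δ = 0.006 + 0.059 = 0.065.
For Cobb-Douglas, s_gold equals capital's share: s_gold = 0.37.
Setting f'(k) = n+δ gives 0.37·3.88·k^(0.37−1) = 0.065, hence k_gold = (0.37·3.88/0.065)^(1/0.63) ≈ 135.9953.
y_gold = 3.88·135.9953^0.37 ≈ 23.8911; c_gold = (1−0.37)·y_gold ≈ 15.0514.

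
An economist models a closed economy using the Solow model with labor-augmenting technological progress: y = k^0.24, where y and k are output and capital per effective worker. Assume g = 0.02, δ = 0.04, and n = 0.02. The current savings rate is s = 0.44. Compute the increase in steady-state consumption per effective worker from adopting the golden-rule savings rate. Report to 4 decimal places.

n + g + δ = 0.02 + 0.02 + 0.04 = 0.08.
Current steady state (s = 0.44): k* = (0.44/0.08)^(1/0.76) ≈ 9.4224, y* = 9.4224^0.24 ≈ 1.7132, c* = (1−0.44)·1.7132 ≈ 0.9594.
Golden rule sets MPK = n+g+δ: 0.24·k^(0.24−1) = 0.08, so k_gold = (0.24/0.08)^(1/0.76) ≈ 4.2442.
y_gold = 4.2442^0.24 ≈ 1.4147, c_gold = y_gold − 0.08·k_gold ≈ 1.0752.
Gain: Δc = 1.0752 − 0.9594 ≈ 0.1158.

Δc ≈ 0.1158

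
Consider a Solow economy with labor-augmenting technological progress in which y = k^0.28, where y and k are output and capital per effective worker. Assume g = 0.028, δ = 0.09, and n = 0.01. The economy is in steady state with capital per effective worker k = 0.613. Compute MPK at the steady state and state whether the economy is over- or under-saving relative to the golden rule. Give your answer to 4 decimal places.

n + g + δ = 0.01 + 0.028 + 0.09 = 0.128.
MPK = 0.28·k^(0.28−1) = 0.28·0.613^(-0.72) ≈ 0.3983.
MPK > 0.128, so the economy is dynamically efficient (under-saving).

under-saving; MPK ≈ 0.3983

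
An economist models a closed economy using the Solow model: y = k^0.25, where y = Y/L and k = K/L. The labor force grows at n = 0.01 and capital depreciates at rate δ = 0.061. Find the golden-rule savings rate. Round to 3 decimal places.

s_gold = 0.250

n + δ = 0.01 + 0.061 = 0.071.
At the golden rule MPK = n+δ, and in any Cobb-Douglas steady state s = (n+δ)·k/y = MPK·k/y = capital's share 0.25.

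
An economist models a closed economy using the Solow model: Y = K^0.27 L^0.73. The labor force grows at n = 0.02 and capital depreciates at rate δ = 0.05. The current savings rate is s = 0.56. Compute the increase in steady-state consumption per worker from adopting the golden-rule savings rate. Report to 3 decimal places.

The effective depreciation rate is n + δ = 0.02 + 0.05 = 0.07.
Current steady state (s = 0.56): k* = (0.56/0.07)^(1/0.73) ≈ 17.2627, y* = 17.2627^0.27 ≈ 2.1578, c* = (1−0.56)·2.1578 ≈ 0.9495.
Golden rule sets MPK = n+δ: 0.27·k^(0.27−1) = 0.07, so k_gold = (0.27/0.07)^(1/0.73) ≈ 6.3548.
y_gold = 6.3548^0.27 ≈ 1.6475, c_gold = y_gold − 0.07·k_gold ≈ 1.2027.
Gain: Δc = 1.2027 − 0.9495 ≈ 0.2533.

Δc ≈ 0.253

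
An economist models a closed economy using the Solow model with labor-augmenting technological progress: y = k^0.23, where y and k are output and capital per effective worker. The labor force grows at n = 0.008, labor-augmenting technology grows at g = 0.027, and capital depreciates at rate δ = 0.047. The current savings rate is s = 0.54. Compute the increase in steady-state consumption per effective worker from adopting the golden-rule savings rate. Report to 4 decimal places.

Δc ≈ 0.2401

The effective depreciation rate is n + g + δ = 0.008 + 0.027 + 0.047 = 0.082.
Current steady state (s = 0.54): k* = (0.54/0.082)^(1/0.77) ≈ 11.5635, y* = 11.5635^0.23 ≈ 1.7559, c* = (1−0.54)·1.7559 ≈ 0.8077.
Setting f'(k) = n+g+δ gives 0.23·k^(0.23−1) = 0.082, hence k_gold = (0.23/0.082)^(1/0.77) ≈ 3.8169.
y_gold = 3.8169^0.23 ≈ 1.3608, c_gold = y_gold − 0.082·k_gold ≈ 1.0478.
Gain: Δc = 1.0478 − 0.8077 ≈ 0.2401.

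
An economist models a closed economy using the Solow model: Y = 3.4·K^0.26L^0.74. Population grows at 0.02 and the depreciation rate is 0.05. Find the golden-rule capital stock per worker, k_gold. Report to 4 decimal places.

k_gold ≈ 30.7834

Break-even investment rate: n + δ = 0.02 + 0.05 = 0.07.
Maximizing c = f(k) − (n+δ)·k gives f'(k) = n+δ, i.e. 0.26·3.4·k^(0.26−1) = 0.07, so k_gold = (0.26·3.4/0.07)^(1/0.74) ≈ 30.7834.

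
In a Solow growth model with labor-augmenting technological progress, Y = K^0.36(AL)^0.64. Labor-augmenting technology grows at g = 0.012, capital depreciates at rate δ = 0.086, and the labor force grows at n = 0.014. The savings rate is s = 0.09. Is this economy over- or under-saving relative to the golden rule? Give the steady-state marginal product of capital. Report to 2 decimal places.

under-saving; MPK ≈ 0.45

n + g + δ = 0.014 + 0.012 + 0.086 = 0.112.
Steady-state k*: s·k^0.36 = 0.112·k gives k* = (0.09/0.112)^(1/0.64) ≈ 0.7106.
MPK = 0.36·0.7106^(-0.64) ≈ 0.4480.
MPK > n+g+δ = 0.112, so the economy is dynamically efficient (under-saving).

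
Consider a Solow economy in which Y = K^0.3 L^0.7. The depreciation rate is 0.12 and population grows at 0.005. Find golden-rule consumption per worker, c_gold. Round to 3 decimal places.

c_gold ≈ 1.019

n + δ = 0.005 + 0.12 = 0.125.
Maximizing c = f(k) − (n+δ)·k gives f'(k) = n+δ, i.e. 0.3·k^(0.3−1) = 0.125, so k_gold = (0.3/0.125)^(1/0.7) ≈ 3.4927.
y_gold = 3.4927^0.3 ≈ 1.4553.
c_gold = y_gold − (n+δ)·k_gold = 1.4553 − 0.125·3.4927 ≈ 1.0187.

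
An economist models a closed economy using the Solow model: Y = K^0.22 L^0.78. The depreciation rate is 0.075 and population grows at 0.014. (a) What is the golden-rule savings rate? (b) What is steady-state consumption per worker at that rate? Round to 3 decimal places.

(a) s_gold = 0.220; (b) c_gold ≈ 1.007

Break-even investment rate: n + δ = 0.014 + 0.075 = 0.089.
For Cobb-Douglas, s_gold equals capital's share: s_gold = 0.22.
Golden rule sets MPK = n+δ: 0.22·k^(0.22−1) = 0.089, so k_gold = (0.22/0.089)^(1/0.78) ≈ 3.1907.
y_gold = 3.1907^0.22 ≈ 1.2908; c_gold = (1−0.22)·y_gold ≈ 1.0068.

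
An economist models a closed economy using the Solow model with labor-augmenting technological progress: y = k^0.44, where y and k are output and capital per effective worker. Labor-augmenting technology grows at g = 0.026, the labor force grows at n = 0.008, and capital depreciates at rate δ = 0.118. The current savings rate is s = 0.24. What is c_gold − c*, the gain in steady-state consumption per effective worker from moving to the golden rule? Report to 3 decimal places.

The effective depreciation rate is n + g + δ = 0.008 + 0.026 + 0.118 = 0.152.
Current steady state (s = 0.24): k* = (0.24/0.152)^(1/0.56) ≈ 2.2606, y* = 2.2606^0.44 ≈ 1.4317, c* = (1−0.24)·1.4317 ≈ 1.0881.
Maximizing c = f(k) − (n+g+δ)·k gives f'(k) = n+g+δ, i.e. 0.44·k^(0.44−1) = 0.152, so k_gold = (0.44/0.152)^(1/0.56) ≈ 6.6727.
y_gold = 6.6727^0.44 ≈ 2.3051, c_gold = y_gold − 0.152·k_gold ≈ 1.2909.
Gain: Δc = 1.2909 − 1.0881 ≈ 0.2028.

Δc ≈ 0.203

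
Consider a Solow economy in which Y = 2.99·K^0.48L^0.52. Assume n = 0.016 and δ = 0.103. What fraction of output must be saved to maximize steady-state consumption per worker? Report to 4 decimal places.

s_gold = 0.4800

Capital per worker breaks even when investment replaces (n + δ)·k; here n + δ = 0.119.
At the golden rule MPK = n+δ, and in any Cobb-Douglas steady state s = (n+δ)·k/y = MPK·k/y = capital's share 0.48.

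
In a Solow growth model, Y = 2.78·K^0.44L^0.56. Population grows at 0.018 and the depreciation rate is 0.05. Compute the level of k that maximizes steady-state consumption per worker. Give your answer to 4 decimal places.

n + δ = 0.018 + 0.05 = 0.068.
Maximizing c = f(k) − (n+δ)·k gives f'(k) = n+δ, i.e. 0.44·2.78·k^(0.44−1) = 0.068, so k_gold = (0.44·2.78/0.068)^(1/0.56) ≈ 174.2011.

k_gold ≈ 174.2011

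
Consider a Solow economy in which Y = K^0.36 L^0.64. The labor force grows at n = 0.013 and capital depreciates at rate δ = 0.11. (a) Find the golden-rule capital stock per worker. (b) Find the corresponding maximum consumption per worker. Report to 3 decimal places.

(a) k_gold ≈ 5.355; (b) c_gold ≈ 1.171

Capital per worker breaks even when investment replaces (n + δ)·k; here n + δ = 0.123.
Maximizing c = f(k) − (n+δ)·k gives f'(k) = n+δ, i.e. 0.36·k^(0.36−1) = 0.123, so k_gold = (0.36/0.123)^(1/0.64) ≈ 5.3548.
y_gold = 5.3548^0.36 ≈ 1.8296; c_gold = y_gold − 0.123·k_gold ≈ 1.1709.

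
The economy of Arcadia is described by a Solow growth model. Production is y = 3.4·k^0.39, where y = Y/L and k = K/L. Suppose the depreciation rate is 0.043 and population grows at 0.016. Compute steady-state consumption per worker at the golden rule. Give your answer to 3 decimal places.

c_gold ≈ 15.171

n + δ = 0.016 + 0.043 = 0.059.
Golden rule sets MPK = n+δ: 0.39·3.4·k^(0.39−1) = 0.059, so k_gold = (0.39·3.4/0.059)^(1/0.61) ≈ 164.3947.
y_gold = 3.4·164.3947^0.39 ≈ 24.8700.
c_gold = y_gold − (n+δ)·k_gold = 24.8700 − 0.059·164.3947 ≈ 15.1707.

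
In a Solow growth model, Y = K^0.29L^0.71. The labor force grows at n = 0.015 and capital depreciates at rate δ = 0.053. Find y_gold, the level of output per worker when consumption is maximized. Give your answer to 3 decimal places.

Capital per worker breaks even when investment replaces (n + δ)·k; here n + δ = 0.068.
Golden rule sets MPK = n+δ: 0.29·k^(0.29−1) = 0.068, so k_gold = (0.29/0.068)^(1/0.71) ≈ 7.7120.
Output: y_gold = k_gold^0.29 = 7.7120^0.29 ≈ 1.8083.

y_gold ≈ 1.808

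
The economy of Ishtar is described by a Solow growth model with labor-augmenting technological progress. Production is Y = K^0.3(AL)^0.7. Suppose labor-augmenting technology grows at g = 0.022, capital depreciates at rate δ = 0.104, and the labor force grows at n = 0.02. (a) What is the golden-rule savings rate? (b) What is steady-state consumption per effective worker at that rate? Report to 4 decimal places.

Break-even investment rate: n + g + δ = 0.02 + 0.022 + 0.104 = 0.146.
For Cobb-Douglas, s_gold equals capital's share: s_gold = 0.3.
At the golden rule the marginal product of capital equals n+g+δ: 0.3·k^(0.3−1) = 0.146. Solving, k_gold = (0.3/0.146)^(1/0.7) ≈ 2.7978.
y_gold = 2.7978^0.3 ≈ 1.3616; c_gold = (1−0.3)·y_gold ≈ 0.9531.

(a) s_gold = 0.3000; (b) c_gold ≈ 0.9531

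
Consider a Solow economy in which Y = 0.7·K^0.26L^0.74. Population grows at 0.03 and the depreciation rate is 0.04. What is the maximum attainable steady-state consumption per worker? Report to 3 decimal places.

c_gold ≈ 0.725

Break-even investment rate: n + δ = 0.03 + 0.04 = 0.07.
Golden rule sets MPK = n+δ: 0.26·0.7·k^(0.26−1) = 0.07, so k_gold = (0.26·0.7/0.07)^(1/0.74) ≈ 3.6373.
y_gold = 0.7·3.6373^0.26 ≈ 0.9793.
c_gold = y_gold − (n+δ)·k_gold = 0.9793 − 0.07·3.6373 ≈ 0.7247.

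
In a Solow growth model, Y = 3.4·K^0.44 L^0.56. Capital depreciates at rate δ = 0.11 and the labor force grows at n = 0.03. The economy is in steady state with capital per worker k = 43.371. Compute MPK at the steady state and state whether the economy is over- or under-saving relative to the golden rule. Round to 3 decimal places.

under-saving; MPK ≈ 0.181

The effective depreciation rate is n + δ = 0.03 + 0.11 = 0.14.
MPK = 0.44·3.4·k^(0.44−1) = 0.44·3.4·43.371^(-0.56) ≈ 0.1812.
MPK > 0.14, so the economy is dynamically efficient (under-saving).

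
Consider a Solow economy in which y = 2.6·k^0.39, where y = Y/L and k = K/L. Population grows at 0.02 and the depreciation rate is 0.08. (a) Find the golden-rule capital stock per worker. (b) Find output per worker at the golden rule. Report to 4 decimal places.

(a) k_gold ≈ 44.5905; (b) y_gold ≈ 11.4335

The effective depreciation rate is n + δ = 0.02 + 0.08 = 0.1.
Golden rule sets MPK = n+δ: 0.39·2.6·k^(0.39−1) = 0.1, so k_gold = (0.39·2.6/0.1)^(1/0.61) ≈ 44.5905.
y_gold = 2.6·44.5905^0.39 ≈ 11.4335.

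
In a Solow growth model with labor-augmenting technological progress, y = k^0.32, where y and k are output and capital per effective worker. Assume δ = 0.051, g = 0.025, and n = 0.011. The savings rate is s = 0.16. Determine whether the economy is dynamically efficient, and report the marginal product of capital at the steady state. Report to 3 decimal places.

The effective depreciation rate is n + g + δ = 0.011 + 0.025 + 0.051 = 0.087.
Steady-state k*: s·k^0.32 = 0.087·k gives k* = (0.16/0.087)^(1/0.68) ≈ 2.4497.
MPK = 0.32·2.4497^(-0.68) ≈ 0.1740.
MPK > n+g+δ = 0.087, so the economy is dynamically efficient (under-saving).

dynamically efficient; MPK ≈ 0.174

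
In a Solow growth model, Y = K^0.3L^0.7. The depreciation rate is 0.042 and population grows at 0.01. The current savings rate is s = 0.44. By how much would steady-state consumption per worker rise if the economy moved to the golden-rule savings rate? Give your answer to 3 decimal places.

Capital per worker breaks even when investment replaces (n + δ)·k; here n + δ = 0.052.
Current steady state (s = 0.44): k* = (0.44/0.052)^(1/0.7) ≈ 21.1314, y* = 21.1314^0.3 ≈ 2.4973, c* = (1−0.44)·2.4973 ≈ 1.3985.
Maximizing c = f(k) − (n+δ)·k gives f'(k) = n+δ, i.e. 0.3·k^(0.3−1) = 0.052, so k_gold = (0.3/0.052)^(1/0.7) ≈ 12.2268.
y_gold = 12.2268^0.3 ≈ 2.1193, c_gold = y_gold − 0.052·k_gold ≈ 1.4835.
Gain: Δc = 1.4835 − 1.3985 ≈ 0.0850.

Δc ≈ 0.085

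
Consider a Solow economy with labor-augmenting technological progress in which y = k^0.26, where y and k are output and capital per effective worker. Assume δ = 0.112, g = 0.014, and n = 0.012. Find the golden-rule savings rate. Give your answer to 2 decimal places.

n + g + δ = 0.012 + 0.014 + 0.112 = 0.138.
At the golden rule MPK = n+g+δ, and in any Cobb-Douglas steady state s = (n+g+δ)·k/y = MPK·k/y = capital's share 0.26.

s_gold = 0.26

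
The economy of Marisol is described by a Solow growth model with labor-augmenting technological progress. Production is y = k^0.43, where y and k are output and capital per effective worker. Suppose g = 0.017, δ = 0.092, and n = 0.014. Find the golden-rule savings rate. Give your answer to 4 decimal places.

s_gold = 0.4300

Capital per effective worker breaks even when investment replaces (n + g + δ)·k; here n + g + δ = 0.123.
At the golden rule MPK = n+g+δ, and in any Cobb-Douglas steady state s = (n+g+δ)·k/y = MPK·k/y = capital's share 0.43.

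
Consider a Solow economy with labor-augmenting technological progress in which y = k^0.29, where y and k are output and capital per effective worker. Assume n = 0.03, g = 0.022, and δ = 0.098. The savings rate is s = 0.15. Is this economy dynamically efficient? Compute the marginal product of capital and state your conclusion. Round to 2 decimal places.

Break-even investment rate: n + g + δ = 0.03 + 0.022 + 0.098 = 0.15.
Steady-state k*: s·k^0.29 = 0.15·k gives k* = (0.15/0.15)^(1/0.71) ≈ 1.0000.
MPK = 0.29·1.0000^(-0.71) ≈ 0.2900.
MPK > n+g+δ = 0.15, so the economy is dynamically efficient (under-saving).

dynamically efficient; MPK ≈ 0.29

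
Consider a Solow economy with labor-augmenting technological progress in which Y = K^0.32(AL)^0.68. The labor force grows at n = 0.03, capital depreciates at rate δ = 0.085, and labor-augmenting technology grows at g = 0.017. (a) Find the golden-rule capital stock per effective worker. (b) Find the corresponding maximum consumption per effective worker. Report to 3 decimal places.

(a) k_gold ≈ 3.678; (b) c_gold ≈ 1.032

n + g + δ = 0.03 + 0.017 + 0.085 = 0.132.
Maximizing c = f(k) − (n+g+δ)·k gives f'(k) = n+g+δ, i.e. 0.32·k^(0.32−1) = 0.132, so k_gold = (0.32/0.132)^(1/0.68) ≈ 3.6775.
y_gold = 3.6775^0.32 ≈ 1.5170; c_gold = y_gold − 0.132·k_gold ≈ 1.0315.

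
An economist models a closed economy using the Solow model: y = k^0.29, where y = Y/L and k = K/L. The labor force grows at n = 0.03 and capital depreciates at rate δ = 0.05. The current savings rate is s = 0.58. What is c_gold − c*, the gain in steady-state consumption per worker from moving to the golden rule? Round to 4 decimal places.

Break-even investment rate: n + δ = 0.03 + 0.05 = 0.08.
Current steady state (s = 0.58): k* = (0.58/0.08)^(1/0.71) ≈ 16.2833, y* = 16.2833^0.29 ≈ 2.2460, c* = (1−0.58)·2.2460 ≈ 0.9433.
Setting f'(k) = n+δ gives 0.29·k^(0.29−1) = 0.08, hence k_gold = (0.29/0.08)^(1/0.71) ≈ 6.1342.
y_gold = 6.1342^0.29 ≈ 1.6922, c_gold = y_gold − 0.08·k_gold ≈ 1.2015.
Gain: Δc = 1.2015 − 0.9433 ≈ 0.2581.

Δc ≈ 0.2581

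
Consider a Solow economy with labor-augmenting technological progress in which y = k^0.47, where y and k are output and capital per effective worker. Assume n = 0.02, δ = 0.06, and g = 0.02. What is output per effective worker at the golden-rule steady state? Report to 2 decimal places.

y_gold ≈ 3.94

The effective depreciation rate is n + g + δ = 0.02 + 0.02 + 0.06 = 0.1.
At the golden rule the marginal product of capital equals n+g+δ: 0.47·k^(0.47−1) = 0.1. Solving, k_gold = (0.47/0.1)^(1/0.53) ≈ 18.5400.
Output: y_gold = k_gold^0.47 = 18.5400^0.47 ≈ 3.9447.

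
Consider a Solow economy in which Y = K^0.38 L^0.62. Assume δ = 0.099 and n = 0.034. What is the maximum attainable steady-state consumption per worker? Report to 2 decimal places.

n + δ = 0.034 + 0.099 = 0.133.
Setting f'(k) = n+δ gives 0.38·k^(0.38−1) = 0.133, hence k_gold = (0.38/0.133)^(1/0.62) ≈ 5.4372.
y_gold = 5.4372^0.38 ≈ 1.9030.
c_gold = y_gold − (n+δ)·k_gold = 1.9030 − 0.133·5.4372 ≈ 1.1799.

c_gold ≈ 1.18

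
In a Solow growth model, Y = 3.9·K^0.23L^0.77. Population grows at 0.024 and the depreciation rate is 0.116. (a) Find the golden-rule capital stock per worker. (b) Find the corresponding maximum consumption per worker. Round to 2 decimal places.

(a) k_gold ≈ 11.16; (b) c_gold ≈ 5.23

The effective depreciation rate is n + δ = 0.024 + 0.116 = 0.14.
Maximizing c = f(k) − (n+δ)·k gives f'(k) = n+δ, i.e. 0.23·3.9·k^(0.23−1) = 0.14, so k_gold = (0.23·3.9/0.14)^(1/0.77) ≈ 11.1588.
y_gold = 3.9·11.1588^0.23 ≈ 6.7923; c_gold = y_gold − 0.14·k_gold ≈ 5.2301.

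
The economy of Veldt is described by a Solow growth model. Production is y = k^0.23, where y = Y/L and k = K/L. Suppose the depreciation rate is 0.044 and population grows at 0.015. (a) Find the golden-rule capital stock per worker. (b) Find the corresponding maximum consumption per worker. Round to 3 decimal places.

The effective depreciation rate is n + δ = 0.015 + 0.044 = 0.059.
At the golden rule the marginal product of capital equals n+δ: 0.23·k^(0.23−1) = 0.059. Solving, k_gold = (0.23/0.059)^(1/0.77) ≈ 5.8529.
y_gold = 5.8529^0.23 ≈ 1.5014; c_gold = y_gold − 0.059·k_gold ≈ 1.1561.

(a) k_gold ≈ 5.853; (b) c_gold ≈ 1.156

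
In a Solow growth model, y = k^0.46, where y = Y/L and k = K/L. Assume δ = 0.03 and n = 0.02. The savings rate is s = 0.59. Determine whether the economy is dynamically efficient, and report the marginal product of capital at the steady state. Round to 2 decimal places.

n + δ = 0.02 + 0.03 = 0.05.
Steady-state k*: s·k^0.46 = 0.05·k gives k* = (0.59/0.05)^(1/0.54) ≈ 96.5977.
MPK = 0.46·96.5977^(-0.54) ≈ 0.0390.
MPK < n+δ = 0.05, so the economy is dynamically inefficient (over-saving).

dynamically inefficient; MPK ≈ 0.04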